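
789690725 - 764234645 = 25456080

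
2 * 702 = 1404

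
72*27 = 1944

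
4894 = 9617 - 4723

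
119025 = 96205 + 22820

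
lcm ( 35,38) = 1330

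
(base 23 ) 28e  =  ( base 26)1m8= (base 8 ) 2350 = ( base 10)1256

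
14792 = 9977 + 4815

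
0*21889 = 0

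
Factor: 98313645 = 3^1*5^1*6554243^1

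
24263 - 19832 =4431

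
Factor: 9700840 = 2^3*5^1 *242521^1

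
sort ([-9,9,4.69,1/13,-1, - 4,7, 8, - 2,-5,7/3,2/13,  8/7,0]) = [ - 9, - 5, - 4, - 2,  -  1, 0,1/13 , 2/13, 8/7,7/3, 4.69, 7, 8,  9] 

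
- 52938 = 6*( - 8823 )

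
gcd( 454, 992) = 2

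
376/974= 188/487  =  0.39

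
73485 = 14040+59445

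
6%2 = 0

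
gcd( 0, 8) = 8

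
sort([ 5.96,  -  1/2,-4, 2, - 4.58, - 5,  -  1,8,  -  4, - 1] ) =[  -  5, - 4.58,  -  4,- 4, - 1, - 1,  -  1/2,2, 5.96, 8]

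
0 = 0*43879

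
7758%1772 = 670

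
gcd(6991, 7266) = 1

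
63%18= 9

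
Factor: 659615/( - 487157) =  - 5^1*179^1*661^( - 1) =- 895/661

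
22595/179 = 22595/179 = 126.23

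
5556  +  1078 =6634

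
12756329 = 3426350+9329979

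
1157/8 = 144+5/8 = 144.62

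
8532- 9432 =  - 900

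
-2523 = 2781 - 5304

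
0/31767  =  0 = 0.00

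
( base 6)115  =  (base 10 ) 47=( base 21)25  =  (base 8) 57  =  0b101111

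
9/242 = 9/242 = 0.04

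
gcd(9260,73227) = 1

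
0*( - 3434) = 0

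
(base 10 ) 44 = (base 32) 1c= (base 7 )62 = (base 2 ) 101100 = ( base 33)1B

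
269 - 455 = -186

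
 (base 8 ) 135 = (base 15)63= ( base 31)30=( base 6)233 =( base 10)93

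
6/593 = 6/593  =  0.01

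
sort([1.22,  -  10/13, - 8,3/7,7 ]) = [ - 8,- 10/13,3/7, 1.22, 7]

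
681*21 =14301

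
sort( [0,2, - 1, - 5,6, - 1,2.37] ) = [-5 , - 1, - 1,0 , 2,2.37  ,  6]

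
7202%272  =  130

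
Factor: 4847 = 37^1*131^1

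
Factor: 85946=2^1 * 7^2*877^1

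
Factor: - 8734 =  - 2^1*11^1  *397^1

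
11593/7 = 11593/7 = 1656.14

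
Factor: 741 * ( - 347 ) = - 257127= -  3^1*13^1*19^1 * 347^1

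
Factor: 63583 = 13^1*67^1*73^1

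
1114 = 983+131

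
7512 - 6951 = 561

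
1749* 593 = 1037157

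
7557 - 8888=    -1331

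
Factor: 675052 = 2^2*7^1*24109^1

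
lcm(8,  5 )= 40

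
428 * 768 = 328704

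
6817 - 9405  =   - 2588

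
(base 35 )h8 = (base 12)423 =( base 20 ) 1A3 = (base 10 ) 603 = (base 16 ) 25b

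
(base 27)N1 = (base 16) 26E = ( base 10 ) 622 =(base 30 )km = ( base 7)1546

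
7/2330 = 7/2330=0.00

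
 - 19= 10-29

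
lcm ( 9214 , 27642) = 27642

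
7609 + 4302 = 11911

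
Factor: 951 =3^1*317^1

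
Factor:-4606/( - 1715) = 2^1*5^( - 1 )*7^( - 1)*47^1  =  94/35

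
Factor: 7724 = 2^2*1931^1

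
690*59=40710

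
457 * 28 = 12796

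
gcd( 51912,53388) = 36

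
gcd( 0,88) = 88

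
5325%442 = 21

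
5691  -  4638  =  1053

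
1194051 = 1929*619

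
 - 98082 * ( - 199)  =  19518318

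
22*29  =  638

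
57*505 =28785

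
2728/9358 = 1364/4679  =  0.29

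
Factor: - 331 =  - 331^1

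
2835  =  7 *405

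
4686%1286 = 828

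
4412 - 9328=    - 4916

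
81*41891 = 3393171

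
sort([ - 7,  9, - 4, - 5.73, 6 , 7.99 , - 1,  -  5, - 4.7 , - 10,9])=[- 10, - 7, - 5.73 , - 5, - 4.7, - 4, - 1,  6, 7.99  ,  9,9] 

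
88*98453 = 8663864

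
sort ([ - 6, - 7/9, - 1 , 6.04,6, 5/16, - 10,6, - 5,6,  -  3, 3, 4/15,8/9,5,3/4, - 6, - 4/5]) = [  -  10, - 6,  -  6,-5,-3,- 1 ,  -  4/5, - 7/9, 4/15,5/16,3/4,8/9,3,5,6, 6 , 6 , 6.04]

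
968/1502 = 484/751 = 0.64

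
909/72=101/8= 12.62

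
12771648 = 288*44346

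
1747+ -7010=  -  5263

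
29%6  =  5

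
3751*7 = 26257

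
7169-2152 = 5017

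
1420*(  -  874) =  - 1241080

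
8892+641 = 9533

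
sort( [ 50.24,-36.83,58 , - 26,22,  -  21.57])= [-36.83,-26, - 21.57,22, 50.24,58]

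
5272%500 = 272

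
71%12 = 11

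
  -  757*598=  - 452686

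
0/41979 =0 = 0.00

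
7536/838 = 8 + 416/419= 8.99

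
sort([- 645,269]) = [- 645,269]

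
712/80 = 89/10 =8.90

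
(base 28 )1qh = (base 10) 1529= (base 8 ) 2771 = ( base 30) 1kt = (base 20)3g9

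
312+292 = 604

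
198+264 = 462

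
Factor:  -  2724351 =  - 3^1*7^2 * 43^1*431^1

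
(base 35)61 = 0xD3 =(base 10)211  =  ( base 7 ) 421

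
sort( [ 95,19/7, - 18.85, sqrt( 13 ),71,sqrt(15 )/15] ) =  [ - 18.85,sqrt( 15) /15, 19/7,sqrt(  13),71,95] 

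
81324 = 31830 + 49494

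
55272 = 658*84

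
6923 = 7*989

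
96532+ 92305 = 188837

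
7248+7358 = 14606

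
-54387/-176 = 54387/176 = 309.02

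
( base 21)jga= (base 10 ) 8725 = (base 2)10001000010101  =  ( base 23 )gb8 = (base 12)5071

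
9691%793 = 175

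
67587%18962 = 10701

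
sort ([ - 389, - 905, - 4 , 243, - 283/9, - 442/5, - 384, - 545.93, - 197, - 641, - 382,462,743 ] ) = [-905, - 641, - 545.93 , - 389, - 384  ,-382, - 197, - 442/5, -283/9, - 4, 243, 462,743 ]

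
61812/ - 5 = - 12363 + 3/5 = - 12362.40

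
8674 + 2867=11541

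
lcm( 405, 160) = 12960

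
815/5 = 163=163.00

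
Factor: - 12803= - 7^1*31^1 * 59^1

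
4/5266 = 2/2633  =  0.00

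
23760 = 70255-46495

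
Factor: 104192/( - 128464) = -2^4*7^(-1 )*11^1 * 31^( - 1 ) = -176/217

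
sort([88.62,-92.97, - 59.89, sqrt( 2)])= [ - 92.97 , - 59.89, sqrt( 2 ), 88.62 ]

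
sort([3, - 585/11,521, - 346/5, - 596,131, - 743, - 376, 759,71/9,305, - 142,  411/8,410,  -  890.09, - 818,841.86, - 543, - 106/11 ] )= [-890.09, - 818 , - 743, - 596, - 543 , - 376, - 142, - 346/5, - 585/11, - 106/11, 3,71/9, 411/8,131, 305,410,  521,  759,  841.86 ]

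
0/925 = 0 = 0.00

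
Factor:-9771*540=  - 2^2*3^4*5^1*3257^1 =- 5276340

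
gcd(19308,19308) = 19308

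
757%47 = 5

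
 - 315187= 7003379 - 7318566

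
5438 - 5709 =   -  271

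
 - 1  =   - 1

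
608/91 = 6  +  62/91 = 6.68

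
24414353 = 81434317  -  57019964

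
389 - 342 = 47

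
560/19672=70/2459 = 0.03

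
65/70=13/14  =  0.93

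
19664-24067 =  - 4403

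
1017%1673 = 1017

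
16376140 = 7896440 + 8479700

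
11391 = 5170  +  6221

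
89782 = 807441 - 717659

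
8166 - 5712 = 2454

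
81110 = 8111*10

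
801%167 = 133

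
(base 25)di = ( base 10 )343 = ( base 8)527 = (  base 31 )B2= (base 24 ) e7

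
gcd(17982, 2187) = 243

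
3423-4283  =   -860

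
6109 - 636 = 5473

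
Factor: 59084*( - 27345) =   -  2^2*3^1*5^1*1823^1*14771^1  =  - 1615651980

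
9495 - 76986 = -67491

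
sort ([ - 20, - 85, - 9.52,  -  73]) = [ - 85, - 73, - 20, - 9.52]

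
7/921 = 7/921=0.01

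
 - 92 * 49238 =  - 4529896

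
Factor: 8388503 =73^1*151^1*761^1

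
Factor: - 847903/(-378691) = 7^1*89^1*1361^1*378691^(-1 )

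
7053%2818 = 1417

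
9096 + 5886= 14982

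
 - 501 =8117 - 8618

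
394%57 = 52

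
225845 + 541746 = 767591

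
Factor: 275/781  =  5^2*71^ (-1)  =  25/71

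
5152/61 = 84 + 28/61=   84.46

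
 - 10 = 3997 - 4007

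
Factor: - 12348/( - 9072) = 49/36 = 2^( -2 )*3^(-2)*7^2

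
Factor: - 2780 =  - 2^2*5^1*139^1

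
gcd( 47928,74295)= 3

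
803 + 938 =1741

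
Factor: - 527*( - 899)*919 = 435397387 = 17^1* 29^1*31^2 * 919^1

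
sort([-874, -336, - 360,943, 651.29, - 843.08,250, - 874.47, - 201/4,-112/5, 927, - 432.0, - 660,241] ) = [ -874.47,  -  874,- 843.08, - 660,-432.0, - 360, - 336, - 201/4 , - 112/5, 241, 250,651.29,927,943]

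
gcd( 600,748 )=4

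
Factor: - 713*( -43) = 23^1*31^1*43^1= 30659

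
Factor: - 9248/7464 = -2^2*3^ (  -  1 )*17^2 * 311^(  -  1) = - 1156/933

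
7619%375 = 119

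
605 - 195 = 410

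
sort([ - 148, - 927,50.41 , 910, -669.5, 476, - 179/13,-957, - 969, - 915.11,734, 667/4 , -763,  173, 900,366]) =[ - 969, - 957, - 927,-915.11, - 763,  -  669.5, - 148,- 179/13,50.41,667/4, 173,366, 476, 734,900, 910]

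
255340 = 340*751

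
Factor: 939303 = 3^3 * 19^1*1831^1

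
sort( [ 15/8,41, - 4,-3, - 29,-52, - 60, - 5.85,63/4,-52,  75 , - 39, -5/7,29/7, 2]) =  [ - 60, - 52, - 52, - 39, - 29, - 5.85, - 4, - 3, - 5/7 , 15/8 , 2,  29/7, 63/4, 41, 75]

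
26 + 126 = 152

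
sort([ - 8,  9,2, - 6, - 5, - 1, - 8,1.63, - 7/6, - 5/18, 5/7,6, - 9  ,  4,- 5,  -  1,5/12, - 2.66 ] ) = [ - 9, - 8, - 8, - 6, - 5,  -  5, - 2.66, - 7/6 , - 1, - 1, - 5/18,5/12, 5/7, 1.63,  2 , 4, 6,9 ]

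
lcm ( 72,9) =72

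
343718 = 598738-255020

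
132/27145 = 132/27145 = 0.00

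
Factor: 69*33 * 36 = 81972 = 2^2* 3^4*11^1*23^1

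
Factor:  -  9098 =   -  2^1*4549^1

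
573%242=89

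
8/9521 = 8/9521 = 0.00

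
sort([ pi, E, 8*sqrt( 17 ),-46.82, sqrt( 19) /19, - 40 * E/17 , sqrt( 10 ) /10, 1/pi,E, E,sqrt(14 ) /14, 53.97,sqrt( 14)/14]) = [-46.82, - 40*E/17, sqrt( 19)/19,sqrt (14)/14, sqrt (14 )/14,sqrt( 10)/10,1/pi, E, E, E  ,  pi, 8*sqrt( 17), 53.97]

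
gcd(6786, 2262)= 2262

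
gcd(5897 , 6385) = 1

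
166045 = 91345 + 74700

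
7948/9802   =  3974/4901 = 0.81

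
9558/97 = 98 + 52/97 = 98.54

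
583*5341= 3113803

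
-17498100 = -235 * 74460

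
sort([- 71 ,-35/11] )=[ - 71,-35/11 ] 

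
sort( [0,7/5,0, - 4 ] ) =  [-4, 0,0,  7/5 ] 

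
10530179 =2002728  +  8527451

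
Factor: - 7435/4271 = - 5^1  *  1487^1*4271^( - 1 )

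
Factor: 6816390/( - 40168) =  - 3408195/20084 = -2^( - 2)*3^1*5^1*7^2*4637^1 *5021^( - 1)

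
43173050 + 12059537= 55232587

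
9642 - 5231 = 4411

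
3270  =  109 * 30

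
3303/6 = 550 + 1/2= 550.50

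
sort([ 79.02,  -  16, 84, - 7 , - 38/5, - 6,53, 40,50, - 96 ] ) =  [ - 96,  -  16,- 38/5,- 7,-6,40,50,53,79.02,84 ]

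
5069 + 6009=11078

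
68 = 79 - 11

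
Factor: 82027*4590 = 2^1*3^3*5^1* 11^1*17^1*7457^1=376503930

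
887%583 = 304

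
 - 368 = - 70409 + 70041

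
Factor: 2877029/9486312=2^(- 3)  *  3^( - 1)*11^(-1) * 17^1*83^1*2039^1*35933^(-1) 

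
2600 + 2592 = 5192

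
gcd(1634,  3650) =2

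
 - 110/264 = -5/12 = - 0.42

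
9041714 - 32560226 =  - 23518512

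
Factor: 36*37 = 1332 = 2^2*3^2*37^1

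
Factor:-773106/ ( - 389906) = 3^1*11^ ( - 1)*37^ (  -  1)*269^1 =807/407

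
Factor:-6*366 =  - 2196 = - 2^2*3^2*61^1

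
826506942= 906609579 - 80102637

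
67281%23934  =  19413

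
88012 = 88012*1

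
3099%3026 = 73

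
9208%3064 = 16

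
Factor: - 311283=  - 3^6*7^1*61^1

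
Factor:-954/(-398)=477/199 = 3^2 * 53^1*199^( - 1)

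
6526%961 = 760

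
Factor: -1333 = - 31^1*43^1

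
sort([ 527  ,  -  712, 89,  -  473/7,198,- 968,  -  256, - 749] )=[ - 968, -749,-712 ,  -  256,  -  473/7, 89, 198,527 ]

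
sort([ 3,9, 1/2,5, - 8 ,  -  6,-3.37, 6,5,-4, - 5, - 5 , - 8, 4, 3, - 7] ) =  [ -8,-8, - 7, - 6 ,-5, - 5,-4,-3.37, 1/2, 3 , 3, 4  ,  5, 5,6, 9]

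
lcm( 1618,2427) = 4854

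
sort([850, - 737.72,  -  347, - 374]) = [  -  737.72,  -  374,-347, 850 ]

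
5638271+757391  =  6395662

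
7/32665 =7/32665 = 0.00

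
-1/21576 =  - 1/21576 = -  0.00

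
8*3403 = 27224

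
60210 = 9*6690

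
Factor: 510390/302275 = 2^1*3^2*5^(  -  1)*53^1 *113^( - 1) = 954/565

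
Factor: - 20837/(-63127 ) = 67^1 * 311^1*63127^ ( - 1) 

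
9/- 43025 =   -  9/43025  =  -0.00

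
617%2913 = 617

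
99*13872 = 1373328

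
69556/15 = 4637 + 1/15 = 4637.07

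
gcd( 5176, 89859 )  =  1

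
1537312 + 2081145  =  3618457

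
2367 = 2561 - 194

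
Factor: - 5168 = - 2^4 * 17^1* 19^1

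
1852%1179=673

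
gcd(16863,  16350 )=3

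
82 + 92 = 174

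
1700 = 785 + 915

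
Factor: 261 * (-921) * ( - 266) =63941346 = 2^1*3^3 * 7^1*19^1*29^1 * 307^1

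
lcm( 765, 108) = 9180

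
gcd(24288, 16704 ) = 96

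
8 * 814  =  6512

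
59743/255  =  234 +73/255 = 234.29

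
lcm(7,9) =63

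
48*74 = 3552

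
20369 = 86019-65650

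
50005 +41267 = 91272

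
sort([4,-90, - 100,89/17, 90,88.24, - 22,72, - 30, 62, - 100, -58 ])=[ - 100, - 100, - 90,- 58, - 30, - 22, 4, 89/17, 62, 72, 88.24, 90] 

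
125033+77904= 202937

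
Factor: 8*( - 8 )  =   - 2^6 = - 64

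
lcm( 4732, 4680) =425880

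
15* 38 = 570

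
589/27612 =589/27612 = 0.02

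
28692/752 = 38 + 29/188  =  38.15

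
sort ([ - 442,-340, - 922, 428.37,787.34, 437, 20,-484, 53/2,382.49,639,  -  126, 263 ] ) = [  -  922 , - 484, - 442, - 340,  -  126,20, 53/2,263,382.49,428.37,437, 639,787.34]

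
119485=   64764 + 54721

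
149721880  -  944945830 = -795223950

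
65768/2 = 32884 = 32884.00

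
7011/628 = 11 + 103/628=11.16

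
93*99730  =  9274890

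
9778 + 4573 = 14351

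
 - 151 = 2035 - 2186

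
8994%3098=2798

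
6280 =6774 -494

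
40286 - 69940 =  - 29654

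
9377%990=467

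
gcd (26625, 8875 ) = 8875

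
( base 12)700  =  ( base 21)260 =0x3F0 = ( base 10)1008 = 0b1111110000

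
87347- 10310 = 77037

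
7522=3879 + 3643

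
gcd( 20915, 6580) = 235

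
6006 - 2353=3653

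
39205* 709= 27796345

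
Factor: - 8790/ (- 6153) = 10/7   =  2^1 * 5^1 * 7^( - 1)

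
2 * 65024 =130048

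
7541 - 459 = 7082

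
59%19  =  2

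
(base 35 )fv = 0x22c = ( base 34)GC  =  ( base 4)20230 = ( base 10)556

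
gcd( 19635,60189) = 3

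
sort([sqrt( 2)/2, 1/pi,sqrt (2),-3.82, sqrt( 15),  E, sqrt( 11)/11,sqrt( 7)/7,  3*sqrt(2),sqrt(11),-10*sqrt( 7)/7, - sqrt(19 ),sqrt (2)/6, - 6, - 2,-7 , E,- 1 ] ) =[ - 7, - 6, - sqrt (19 ), - 3.82, - 10*sqrt( 7 ) /7 , - 2, - 1,sqrt (2)/6,sqrt (11) /11,1/pi,sqrt( 7 )/7, sqrt( 2 ) /2,sqrt( 2),E, E,sqrt (11), sqrt( 15 ),3 * sqrt( 2)] 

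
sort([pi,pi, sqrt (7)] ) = [sqrt( 7),pi, pi ] 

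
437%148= 141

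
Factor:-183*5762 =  - 1054446=- 2^1 * 3^1 * 43^1*61^1*67^1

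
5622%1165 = 962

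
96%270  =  96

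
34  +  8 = 42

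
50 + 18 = 68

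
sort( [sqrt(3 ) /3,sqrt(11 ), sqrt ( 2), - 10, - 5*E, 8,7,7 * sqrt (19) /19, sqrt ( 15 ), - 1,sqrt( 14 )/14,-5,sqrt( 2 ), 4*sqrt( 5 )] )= [ - 5*E,  -  10, - 5, - 1,sqrt(14 )/14,sqrt(3) /3, sqrt( 2 ),sqrt( 2 ),7*sqrt( 19)/19 , sqrt(11),sqrt ( 15),7, 8,  4*sqrt ( 5 )] 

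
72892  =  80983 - 8091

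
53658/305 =175+ 283/305= 175.93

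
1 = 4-3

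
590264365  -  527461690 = 62802675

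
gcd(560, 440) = 40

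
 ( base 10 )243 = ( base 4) 3303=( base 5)1433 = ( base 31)7q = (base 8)363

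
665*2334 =1552110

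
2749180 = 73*37660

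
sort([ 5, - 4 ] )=[  -  4, 5]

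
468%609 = 468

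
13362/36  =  371 + 1/6 = 371.17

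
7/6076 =1/868 = 0.00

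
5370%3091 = 2279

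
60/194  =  30/97  =  0.31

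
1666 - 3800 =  - 2134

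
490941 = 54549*9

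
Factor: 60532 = 2^2*37^1*409^1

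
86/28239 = 86/28239 =0.00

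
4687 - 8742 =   -  4055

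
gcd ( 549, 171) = 9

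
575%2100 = 575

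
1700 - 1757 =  - 57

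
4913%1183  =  181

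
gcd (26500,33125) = 6625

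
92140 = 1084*85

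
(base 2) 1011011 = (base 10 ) 91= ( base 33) 2p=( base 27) 3A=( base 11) 83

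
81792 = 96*852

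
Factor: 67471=109^1 * 619^1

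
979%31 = 18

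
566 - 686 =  - 120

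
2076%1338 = 738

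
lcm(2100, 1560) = 54600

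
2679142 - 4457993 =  - 1778851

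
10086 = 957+9129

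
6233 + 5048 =11281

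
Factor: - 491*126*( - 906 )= 56050596 =2^2*3^3*7^1*151^1*491^1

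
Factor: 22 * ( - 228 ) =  - 5016=- 2^3*3^1*11^1*19^1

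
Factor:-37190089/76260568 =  - 2^(- 3)*59^( - 1)*161569^(-1)*37190089^1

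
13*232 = 3016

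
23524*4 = 94096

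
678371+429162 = 1107533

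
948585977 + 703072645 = 1651658622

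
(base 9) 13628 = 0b10010000101100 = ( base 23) HBE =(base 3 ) 110200222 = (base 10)9260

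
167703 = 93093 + 74610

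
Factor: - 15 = -3^1*5^1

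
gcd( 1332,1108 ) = 4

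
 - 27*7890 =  - 213030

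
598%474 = 124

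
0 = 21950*0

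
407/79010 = 407/79010=0.01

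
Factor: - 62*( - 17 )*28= 29512 = 2^3 *7^1*17^1 * 31^1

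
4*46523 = 186092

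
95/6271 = 95/6271 =0.02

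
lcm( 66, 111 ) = 2442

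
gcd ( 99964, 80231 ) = 1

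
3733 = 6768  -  3035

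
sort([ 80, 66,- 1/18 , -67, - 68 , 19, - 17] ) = [ - 68, - 67, - 17, - 1/18, 19,  66, 80 ]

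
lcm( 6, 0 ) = 0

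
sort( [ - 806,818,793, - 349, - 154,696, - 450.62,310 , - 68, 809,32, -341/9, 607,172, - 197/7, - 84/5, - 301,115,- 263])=[ - 806, - 450.62, -349,-301, - 263, - 154, - 68, - 341/9, - 197/7,  -  84/5,32,115,172,310,607,696, 793,809,  818 ]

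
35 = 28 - -7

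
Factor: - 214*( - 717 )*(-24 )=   -2^4*3^2*107^1 *239^1 = - 3682512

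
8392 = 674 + 7718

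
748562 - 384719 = 363843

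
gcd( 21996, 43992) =21996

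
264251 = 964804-700553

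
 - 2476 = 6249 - 8725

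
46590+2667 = 49257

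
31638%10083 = 1389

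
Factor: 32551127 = 7^1*89^1*52249^1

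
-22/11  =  -2  =  - 2.00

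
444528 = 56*7938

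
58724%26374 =5976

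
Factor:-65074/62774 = -32537/31387 = -31387^(- 1 )*32537^1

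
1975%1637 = 338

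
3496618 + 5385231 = 8881849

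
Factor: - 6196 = -2^2*1549^1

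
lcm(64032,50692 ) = 1216608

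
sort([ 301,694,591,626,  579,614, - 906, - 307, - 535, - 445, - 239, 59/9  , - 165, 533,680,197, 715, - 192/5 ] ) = [ - 906, - 535, - 445, - 307, - 239, - 165,-192/5, 59/9,  197, 301,533,579, 591, 614,626, 680, 694,715]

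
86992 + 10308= 97300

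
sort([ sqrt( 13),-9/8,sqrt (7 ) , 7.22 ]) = [ - 9/8,sqrt( 7),sqrt(13), 7.22 ]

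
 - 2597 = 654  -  3251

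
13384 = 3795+9589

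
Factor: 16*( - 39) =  - 624  =  -2^4 *3^1 * 13^1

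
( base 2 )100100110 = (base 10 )294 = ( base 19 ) F9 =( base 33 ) 8u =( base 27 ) AO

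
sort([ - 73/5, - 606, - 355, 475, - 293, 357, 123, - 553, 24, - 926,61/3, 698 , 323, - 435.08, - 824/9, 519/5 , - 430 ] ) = [ - 926 ,-606,- 553,  -  435.08, - 430, - 355, - 293, - 824/9,-73/5,  61/3,24,519/5,123, 323, 357, 475, 698 ] 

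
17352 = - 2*(-8676)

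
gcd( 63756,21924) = 252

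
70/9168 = 35/4584 = 0.01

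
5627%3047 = 2580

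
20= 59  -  39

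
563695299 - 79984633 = 483710666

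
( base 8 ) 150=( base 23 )4c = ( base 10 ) 104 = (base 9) 125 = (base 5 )404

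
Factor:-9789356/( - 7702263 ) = 2^2*3^(-3)*23^( - 1)*29^1*79^( - 1)*157^( - 1)*84391^1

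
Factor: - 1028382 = - 2^1*3^1*101^1* 1697^1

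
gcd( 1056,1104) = 48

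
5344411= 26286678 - 20942267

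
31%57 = 31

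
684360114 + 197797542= 882157656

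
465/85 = 5 + 8/17 = 5.47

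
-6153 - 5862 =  - 12015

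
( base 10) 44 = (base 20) 24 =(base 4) 230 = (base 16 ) 2C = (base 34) 1a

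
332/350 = 166/175 = 0.95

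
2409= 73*33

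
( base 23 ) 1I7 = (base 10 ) 950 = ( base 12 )672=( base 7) 2525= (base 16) 3b6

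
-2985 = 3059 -6044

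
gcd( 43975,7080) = 5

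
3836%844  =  460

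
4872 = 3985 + 887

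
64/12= 16/3 = 5.33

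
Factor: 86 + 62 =148 = 2^2*37^1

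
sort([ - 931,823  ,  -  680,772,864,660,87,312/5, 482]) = [ - 931, - 680, 312/5 , 87, 482 , 660,772,823,864]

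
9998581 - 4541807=5456774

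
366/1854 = 61/309 = 0.20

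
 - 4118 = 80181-84299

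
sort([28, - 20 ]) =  [ - 20,28 ]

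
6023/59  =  6023/59 = 102.08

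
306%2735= 306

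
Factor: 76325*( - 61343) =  - 5^2 * 43^1*71^1 *61343^1 = - 4682004475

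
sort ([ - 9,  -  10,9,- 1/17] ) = [- 10, - 9, - 1/17  ,  9 ]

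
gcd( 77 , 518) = 7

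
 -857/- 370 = 857/370 =2.32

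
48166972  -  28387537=19779435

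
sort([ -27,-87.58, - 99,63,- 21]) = [ - 99, - 87.58, - 27, - 21, 63] 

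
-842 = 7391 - 8233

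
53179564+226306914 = 279486478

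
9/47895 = 3/15965 = 0.00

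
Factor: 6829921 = 7^1*967^1* 1009^1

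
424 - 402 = 22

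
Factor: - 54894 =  - 2^1*3^1 * 7^1*1307^1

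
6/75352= 3/37676=0.00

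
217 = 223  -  6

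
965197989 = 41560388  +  923637601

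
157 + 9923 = 10080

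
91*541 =49231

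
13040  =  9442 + 3598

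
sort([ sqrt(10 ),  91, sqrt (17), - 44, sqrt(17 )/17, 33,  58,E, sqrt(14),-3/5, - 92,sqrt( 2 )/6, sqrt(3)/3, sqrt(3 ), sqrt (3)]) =[ - 92, - 44, - 3/5, sqrt(2)/6, sqrt(17) /17,  sqrt(3 ) /3, sqrt(3 ),  sqrt(3 ),E, sqrt( 10 ),sqrt(14), sqrt( 17), 33, 58,91]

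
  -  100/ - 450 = 2/9 =0.22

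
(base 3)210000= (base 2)1000110111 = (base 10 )567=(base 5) 4232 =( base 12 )3b3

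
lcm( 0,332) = 0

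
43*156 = 6708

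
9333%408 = 357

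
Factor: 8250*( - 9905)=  - 81716250 = -  2^1*3^1*5^4*7^1*11^1* 283^1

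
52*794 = 41288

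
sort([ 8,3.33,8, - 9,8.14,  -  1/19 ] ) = [ -9, - 1/19, 3.33,8, 8, 8.14 ] 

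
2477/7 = 353+ 6/7 = 353.86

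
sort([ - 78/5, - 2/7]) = [ - 78/5, - 2/7]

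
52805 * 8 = 422440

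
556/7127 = 556/7127 = 0.08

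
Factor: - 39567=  - 3^1*11^2 *109^1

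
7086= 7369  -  283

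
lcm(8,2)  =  8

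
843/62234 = 843/62234 = 0.01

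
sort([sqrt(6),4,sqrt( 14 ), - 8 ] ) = [ - 8, sqrt ( 6 ), sqrt( 14) , 4] 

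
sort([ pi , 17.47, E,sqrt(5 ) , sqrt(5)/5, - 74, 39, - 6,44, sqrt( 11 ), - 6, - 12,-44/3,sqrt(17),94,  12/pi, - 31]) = [-74, - 31, - 44/3,-12 , - 6, - 6  ,  sqrt( 5)/5, sqrt( 5)  ,  E , pi,sqrt( 11),12/pi, sqrt(17 )  ,  17.47,39, 44,  94] 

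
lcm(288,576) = 576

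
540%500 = 40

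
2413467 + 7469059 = 9882526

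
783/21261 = 261/7087=0.04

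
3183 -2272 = 911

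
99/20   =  4 + 19/20 =4.95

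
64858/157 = 64858/157 = 413.11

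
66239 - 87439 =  - 21200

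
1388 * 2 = 2776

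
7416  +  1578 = 8994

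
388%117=37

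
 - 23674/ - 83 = 285 + 19/83 = 285.23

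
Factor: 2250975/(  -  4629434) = - 2^ ( - 1)*3^1*5^2*30013^1*2314717^ ( - 1)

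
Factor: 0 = 0^1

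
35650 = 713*50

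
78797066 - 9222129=69574937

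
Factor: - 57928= - 2^3*13^1*557^1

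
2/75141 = 2/75141 = 0.00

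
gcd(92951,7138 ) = 1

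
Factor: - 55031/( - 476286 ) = 113/978 =2^(- 1 ) * 3^( - 1)*113^1*163^( - 1)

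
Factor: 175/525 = 3^( - 1 ) = 1/3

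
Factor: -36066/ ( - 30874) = 3^1*43^( - 1) * 359^(-1)*6011^1 = 18033/15437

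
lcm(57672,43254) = 173016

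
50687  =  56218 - 5531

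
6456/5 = 6456/5= 1291.20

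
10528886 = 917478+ 9611408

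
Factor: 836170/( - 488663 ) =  - 2^1*5^1*7^ ( - 1)*69809^( - 1 )*83617^1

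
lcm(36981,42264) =295848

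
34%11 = 1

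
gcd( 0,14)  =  14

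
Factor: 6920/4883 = 2^3*5^1*19^( - 1)*173^1*257^( - 1) 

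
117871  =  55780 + 62091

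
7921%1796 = 737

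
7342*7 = 51394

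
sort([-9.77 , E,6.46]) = [ - 9.77,E,6.46 ] 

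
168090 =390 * 431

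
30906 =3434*9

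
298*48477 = 14446146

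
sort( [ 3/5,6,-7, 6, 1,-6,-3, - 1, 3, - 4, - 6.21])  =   [-7, - 6.21, - 6, - 4,-3, - 1, 3/5, 1  ,  3, 6, 6]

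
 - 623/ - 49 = 89/7= 12.71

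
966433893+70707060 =1037140953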